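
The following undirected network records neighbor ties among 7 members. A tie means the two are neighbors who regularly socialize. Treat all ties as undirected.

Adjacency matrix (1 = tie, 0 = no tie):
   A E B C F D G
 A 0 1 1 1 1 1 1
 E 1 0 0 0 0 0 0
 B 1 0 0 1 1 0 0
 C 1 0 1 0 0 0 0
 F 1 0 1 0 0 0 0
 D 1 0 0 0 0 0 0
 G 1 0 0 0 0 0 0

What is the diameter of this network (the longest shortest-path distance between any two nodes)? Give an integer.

2

Eccentricity of each node (its greatest distance to any other): A:1, B:2, C:2, D:2, E:2, F:2, G:2.
The maximum eccentricity is 2, realized for instance by the pair E–B via E – A – B. So the diameter is 2.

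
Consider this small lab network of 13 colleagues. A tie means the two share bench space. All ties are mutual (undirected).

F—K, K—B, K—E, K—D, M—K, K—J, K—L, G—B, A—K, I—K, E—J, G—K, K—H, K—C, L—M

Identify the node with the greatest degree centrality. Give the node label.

Degrees — A:1, B:2, C:1, D:1, E:2, F:1, G:2, H:1, I:1, J:2, K:12, L:2, M:2.
The maximum is 12, attained only by K.

K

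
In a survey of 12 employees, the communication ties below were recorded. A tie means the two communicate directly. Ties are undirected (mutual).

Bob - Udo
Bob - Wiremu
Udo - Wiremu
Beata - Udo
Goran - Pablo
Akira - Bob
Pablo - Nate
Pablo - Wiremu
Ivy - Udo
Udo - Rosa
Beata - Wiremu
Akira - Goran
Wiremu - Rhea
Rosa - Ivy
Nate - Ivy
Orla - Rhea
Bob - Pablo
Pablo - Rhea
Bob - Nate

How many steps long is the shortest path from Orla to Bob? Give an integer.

3

One shortest route is Orla – Rhea – Wiremu – Bob, which uses 3 edges, and at distance 2 from Orla we only reach {Pablo, Wiremu}, which does not include Bob. So d(Orla,Bob) = 3.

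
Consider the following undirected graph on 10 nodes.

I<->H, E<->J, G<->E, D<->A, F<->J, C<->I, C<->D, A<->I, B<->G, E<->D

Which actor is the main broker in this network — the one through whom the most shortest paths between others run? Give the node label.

E

Unnormalized betweenness of each node: A:6, B:0, C:6, D:41/2, E:24, F:0, G:8, H:0, I:17/2, J:8.
E has the largest value, 24, making it the main broker — the node through which the most shortest paths run.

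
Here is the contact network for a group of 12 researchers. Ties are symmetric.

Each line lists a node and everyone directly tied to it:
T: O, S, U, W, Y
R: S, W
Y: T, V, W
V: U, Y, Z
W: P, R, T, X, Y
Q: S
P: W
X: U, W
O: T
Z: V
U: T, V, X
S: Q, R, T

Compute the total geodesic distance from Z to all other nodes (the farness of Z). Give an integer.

35

Distances from Z: O:4, P:4, Q:5, R:4, S:4, T:3, U:2, V:1, W:3, X:3, Y:2.
Sum = 4 + 4 + 5 + 4 + 4 + 3 + 2 + 1 + 3 + 3 + 2 = 35.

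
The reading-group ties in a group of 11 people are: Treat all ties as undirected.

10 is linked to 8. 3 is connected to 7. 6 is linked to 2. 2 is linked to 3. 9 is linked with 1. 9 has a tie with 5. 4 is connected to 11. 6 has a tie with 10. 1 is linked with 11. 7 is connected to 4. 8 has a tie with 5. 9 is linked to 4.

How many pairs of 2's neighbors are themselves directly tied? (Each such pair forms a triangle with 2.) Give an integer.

2's neighbors are 3 and 6, but none of them are tied to each other, so no triangle contains 2.

0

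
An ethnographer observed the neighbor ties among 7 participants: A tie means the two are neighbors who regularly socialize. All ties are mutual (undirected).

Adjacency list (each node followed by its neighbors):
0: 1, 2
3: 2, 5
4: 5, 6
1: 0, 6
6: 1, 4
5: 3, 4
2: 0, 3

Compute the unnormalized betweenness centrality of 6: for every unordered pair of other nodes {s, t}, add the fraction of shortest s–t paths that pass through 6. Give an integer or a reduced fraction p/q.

Pairs whose geodesics pass through 6 — 1–5: 1; 1–4: 1; 0–4: 1.
All other pairs contribute 0.
Summing the contributions gives betweenness(6) = 3.

3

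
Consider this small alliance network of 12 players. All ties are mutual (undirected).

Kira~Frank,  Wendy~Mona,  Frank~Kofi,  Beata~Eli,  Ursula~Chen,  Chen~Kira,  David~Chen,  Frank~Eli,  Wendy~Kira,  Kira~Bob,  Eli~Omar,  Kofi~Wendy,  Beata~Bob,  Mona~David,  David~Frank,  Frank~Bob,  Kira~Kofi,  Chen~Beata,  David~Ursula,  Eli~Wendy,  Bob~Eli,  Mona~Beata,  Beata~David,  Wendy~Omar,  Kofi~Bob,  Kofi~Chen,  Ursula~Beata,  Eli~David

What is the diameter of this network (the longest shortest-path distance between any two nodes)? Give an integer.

3

Eccentricity of each node (its greatest distance to any other): Beata:2, Bob:2, Chen:3, David:2, Eli:2, Frank:2, Kira:2, Kofi:2, Mona:2, Omar:3, Ursula:3, Wendy:3.
The maximum eccentricity is 3, realized for instance by the pair Chen–Omar via Chen – David – Eli – Omar. So the diameter is 3.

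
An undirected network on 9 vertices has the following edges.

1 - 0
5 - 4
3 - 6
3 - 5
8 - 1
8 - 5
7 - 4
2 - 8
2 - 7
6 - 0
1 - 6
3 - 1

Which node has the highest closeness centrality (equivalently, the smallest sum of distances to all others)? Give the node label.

Farness (sum of distances to all others) for each node — 0:20, 1:14, 2:17, 3:15, 4:18, 5:14, 6:17, 7:20, 8:13.
The smallest farness is 13, for 8, so 8 has the highest closeness.

8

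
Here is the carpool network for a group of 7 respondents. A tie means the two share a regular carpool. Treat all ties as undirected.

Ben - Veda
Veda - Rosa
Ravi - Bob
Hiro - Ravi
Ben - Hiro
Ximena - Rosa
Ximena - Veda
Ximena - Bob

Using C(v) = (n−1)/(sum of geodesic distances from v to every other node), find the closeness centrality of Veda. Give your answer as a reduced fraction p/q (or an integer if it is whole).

Distances from Veda: Ben:1, Bob:2, Hiro:2, Ravi:3, Rosa:1, Ximena:1. Sum = 10.
n = 7, so closeness = 6/10 = 3/5.

3/5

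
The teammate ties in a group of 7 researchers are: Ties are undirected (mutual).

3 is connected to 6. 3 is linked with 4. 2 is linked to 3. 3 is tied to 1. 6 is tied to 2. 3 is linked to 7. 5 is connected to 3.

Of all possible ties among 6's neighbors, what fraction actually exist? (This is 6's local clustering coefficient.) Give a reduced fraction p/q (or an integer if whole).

1

6's neighbors: 2 and 3 (k = 2).
Possible neighbor pairs: C(2,2) = 1. Edges among them: 2–3 → e = 1.
Clustering(6) = 1/1.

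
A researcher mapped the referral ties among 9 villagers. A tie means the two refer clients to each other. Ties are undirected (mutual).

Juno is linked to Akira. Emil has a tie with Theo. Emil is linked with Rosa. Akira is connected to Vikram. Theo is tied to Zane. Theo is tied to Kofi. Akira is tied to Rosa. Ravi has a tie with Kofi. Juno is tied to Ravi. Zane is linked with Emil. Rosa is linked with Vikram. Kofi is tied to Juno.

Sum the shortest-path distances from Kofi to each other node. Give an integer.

15

Distances from Kofi: Akira:2, Emil:2, Juno:1, Ravi:1, Rosa:3, Theo:1, Vikram:3, Zane:2.
Sum = 2 + 2 + 1 + 1 + 3 + 1 + 3 + 2 = 15.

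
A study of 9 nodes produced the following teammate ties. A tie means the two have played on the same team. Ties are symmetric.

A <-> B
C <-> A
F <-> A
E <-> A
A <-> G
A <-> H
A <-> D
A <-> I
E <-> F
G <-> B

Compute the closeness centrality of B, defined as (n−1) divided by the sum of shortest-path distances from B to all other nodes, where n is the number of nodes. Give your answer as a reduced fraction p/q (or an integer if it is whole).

Distances from B: A:1, C:2, D:2, E:2, F:2, G:1, H:2, I:2. Sum = 14.
n = 9, so closeness = 8/14 = 4/7.

4/7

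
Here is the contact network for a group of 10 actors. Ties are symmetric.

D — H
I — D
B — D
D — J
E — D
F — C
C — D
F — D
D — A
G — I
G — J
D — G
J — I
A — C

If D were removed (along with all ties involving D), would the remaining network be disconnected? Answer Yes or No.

Yes

Removing D leaves {H} with no path to {G, I, and J}, so the network splits into 5 components. D is a cut vertex.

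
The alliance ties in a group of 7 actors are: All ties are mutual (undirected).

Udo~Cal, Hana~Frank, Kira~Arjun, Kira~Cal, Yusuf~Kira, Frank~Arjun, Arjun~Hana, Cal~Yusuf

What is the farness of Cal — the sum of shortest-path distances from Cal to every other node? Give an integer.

Distances from Cal: Arjun:2, Frank:3, Hana:3, Kira:1, Udo:1, Yusuf:1.
Sum = 2 + 3 + 3 + 1 + 1 + 1 = 11.

11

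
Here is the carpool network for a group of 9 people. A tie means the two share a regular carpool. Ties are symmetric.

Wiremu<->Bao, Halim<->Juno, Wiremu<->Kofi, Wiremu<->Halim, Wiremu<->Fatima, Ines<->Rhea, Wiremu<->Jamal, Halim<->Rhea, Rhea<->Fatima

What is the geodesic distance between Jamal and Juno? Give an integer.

3

One shortest route is Jamal – Wiremu – Halim – Juno, which uses 3 edges, and at distance 2 from Jamal we only reach {Bao, Fatima, Halim, Kofi}, which does not include Juno. So d(Jamal,Juno) = 3.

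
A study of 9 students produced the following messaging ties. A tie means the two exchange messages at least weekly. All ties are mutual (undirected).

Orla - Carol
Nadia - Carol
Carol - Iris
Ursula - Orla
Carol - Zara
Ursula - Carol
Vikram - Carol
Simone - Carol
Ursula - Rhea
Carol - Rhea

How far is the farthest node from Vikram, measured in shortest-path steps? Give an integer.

Distances from Vikram: Carol:1, Iris:2, Nadia:2, Orla:2, Rhea:2, Simone:2, Ursula:2, Zara:2.
The largest is 2 (to Nadia, Simone, Ursula, Rhea, Orla, Zara, and Iris), so the eccentricity of Vikram is 2.

2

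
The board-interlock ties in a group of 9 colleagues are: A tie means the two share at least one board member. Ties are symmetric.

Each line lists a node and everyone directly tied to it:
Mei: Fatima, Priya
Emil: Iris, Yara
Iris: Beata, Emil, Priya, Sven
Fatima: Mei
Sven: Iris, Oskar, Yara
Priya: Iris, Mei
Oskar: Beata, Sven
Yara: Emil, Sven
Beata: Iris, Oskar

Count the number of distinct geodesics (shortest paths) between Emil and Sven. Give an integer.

2

The shortest distance is 2. The length-2 paths are: Emil–Yara–Sven; Emil–Iris–Sven.
That gives 2 distinct shortest paths.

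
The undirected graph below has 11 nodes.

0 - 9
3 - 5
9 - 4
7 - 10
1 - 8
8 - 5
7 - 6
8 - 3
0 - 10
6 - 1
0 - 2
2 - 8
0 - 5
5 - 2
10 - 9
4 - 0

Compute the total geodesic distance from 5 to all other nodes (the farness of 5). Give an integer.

Distances from 5: 0:1, 1:2, 2:1, 3:1, 4:2, 6:3, 7:3, 8:1, 9:2, 10:2.
Sum = 1 + 2 + 1 + 1 + 2 + 3 + 3 + 1 + 2 + 2 = 18.

18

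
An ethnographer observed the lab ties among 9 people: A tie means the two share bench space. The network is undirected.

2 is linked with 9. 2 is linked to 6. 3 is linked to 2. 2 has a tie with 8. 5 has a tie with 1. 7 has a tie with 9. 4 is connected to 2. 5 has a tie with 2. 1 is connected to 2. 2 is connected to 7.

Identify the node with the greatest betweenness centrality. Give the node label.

2

Unnormalized betweenness of each node: 1:0, 2:26, 3:0, 4:0, 5:0, 6:0, 7:0, 8:0, 9:0.
2 has the largest value, 26, making it the main broker — the node through which the most shortest paths run.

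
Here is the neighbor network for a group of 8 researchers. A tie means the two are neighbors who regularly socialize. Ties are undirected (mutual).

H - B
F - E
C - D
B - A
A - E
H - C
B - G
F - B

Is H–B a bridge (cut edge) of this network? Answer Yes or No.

Without the H–B edge there is no alternate route between H and B, so the network disconnects. It is a bridge.

Yes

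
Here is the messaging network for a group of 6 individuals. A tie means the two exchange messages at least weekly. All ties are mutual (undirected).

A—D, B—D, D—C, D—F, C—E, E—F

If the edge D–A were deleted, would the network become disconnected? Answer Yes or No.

Without the D–A edge there is no alternate route between D and A, so the network disconnects. It is a bridge.

Yes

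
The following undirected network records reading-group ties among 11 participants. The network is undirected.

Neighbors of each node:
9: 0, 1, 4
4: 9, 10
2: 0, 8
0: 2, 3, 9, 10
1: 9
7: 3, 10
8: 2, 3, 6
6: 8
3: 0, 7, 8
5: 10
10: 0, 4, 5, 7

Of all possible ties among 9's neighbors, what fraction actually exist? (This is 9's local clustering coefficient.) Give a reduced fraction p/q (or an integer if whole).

9's neighbors: 0, 1, and 4 (k = 3).
Possible neighbor pairs: C(3,2) = 3. Edges among them: none → e = 0.
Clustering(9) = 0/3 = 0.

0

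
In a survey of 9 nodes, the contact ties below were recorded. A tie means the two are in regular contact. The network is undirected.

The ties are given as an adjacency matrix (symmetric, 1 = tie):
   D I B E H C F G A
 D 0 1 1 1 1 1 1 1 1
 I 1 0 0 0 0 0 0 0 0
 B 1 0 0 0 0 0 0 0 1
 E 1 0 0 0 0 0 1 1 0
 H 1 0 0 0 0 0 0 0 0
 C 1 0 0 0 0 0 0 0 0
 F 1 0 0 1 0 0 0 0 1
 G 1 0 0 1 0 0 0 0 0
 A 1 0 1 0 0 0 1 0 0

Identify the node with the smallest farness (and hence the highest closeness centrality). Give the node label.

D

Farness (sum of distances to all others) for each node — A:13, B:14, C:15, D:8, E:13, F:13, G:14, H:15, I:15.
The smallest farness is 8, for D, so D has the highest closeness.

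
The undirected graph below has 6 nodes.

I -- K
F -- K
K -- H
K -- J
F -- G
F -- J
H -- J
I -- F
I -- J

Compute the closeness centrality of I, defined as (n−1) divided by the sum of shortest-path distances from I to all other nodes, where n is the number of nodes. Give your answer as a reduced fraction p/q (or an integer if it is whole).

Distances from I: F:1, G:2, H:2, J:1, K:1. Sum = 7.
n = 6, so closeness = 5/7.

5/7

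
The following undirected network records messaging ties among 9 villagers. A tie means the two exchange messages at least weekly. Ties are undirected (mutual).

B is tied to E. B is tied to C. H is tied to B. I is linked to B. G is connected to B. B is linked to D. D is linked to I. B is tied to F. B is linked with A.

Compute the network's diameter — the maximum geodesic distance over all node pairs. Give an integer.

2

Eccentricity of each node (its greatest distance to any other): A:2, B:1, C:2, D:2, E:2, F:2, G:2, H:2, I:2.
The maximum eccentricity is 2, realized for instance by the pair H–F via H – B – F. So the diameter is 2.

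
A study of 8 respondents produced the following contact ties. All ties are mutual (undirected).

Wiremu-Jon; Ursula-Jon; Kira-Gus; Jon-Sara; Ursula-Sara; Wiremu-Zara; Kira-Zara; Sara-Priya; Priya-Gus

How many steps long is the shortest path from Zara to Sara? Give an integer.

3

One shortest route is Zara – Wiremu – Jon – Sara, which uses 3 edges, and at distance 2 from Zara we only reach {Gus, Jon}, which does not include Sara. So d(Zara,Sara) = 3.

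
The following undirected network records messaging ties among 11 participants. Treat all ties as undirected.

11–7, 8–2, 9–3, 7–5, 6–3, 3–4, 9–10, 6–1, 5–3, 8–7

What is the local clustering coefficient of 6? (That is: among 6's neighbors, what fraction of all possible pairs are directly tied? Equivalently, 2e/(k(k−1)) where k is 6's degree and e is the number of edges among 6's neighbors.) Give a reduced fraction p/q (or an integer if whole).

6's neighbors: 1 and 3 (k = 2).
Possible neighbor pairs: C(2,2) = 1. Edges among them: none → e = 0.
Clustering(6) = 0/1.

0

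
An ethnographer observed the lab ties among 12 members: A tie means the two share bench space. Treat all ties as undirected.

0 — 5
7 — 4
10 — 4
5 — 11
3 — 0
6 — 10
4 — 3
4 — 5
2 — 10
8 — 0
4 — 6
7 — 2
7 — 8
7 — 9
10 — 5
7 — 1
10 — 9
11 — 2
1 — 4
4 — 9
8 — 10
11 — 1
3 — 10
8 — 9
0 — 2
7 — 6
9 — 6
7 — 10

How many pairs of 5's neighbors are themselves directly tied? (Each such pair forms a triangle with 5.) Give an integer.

1

5's neighbors: 0, 4, 10, and 11.
Neighbor pairs that are themselves tied: 5–4–10. Each forms one triangle with 5, for 1 in total.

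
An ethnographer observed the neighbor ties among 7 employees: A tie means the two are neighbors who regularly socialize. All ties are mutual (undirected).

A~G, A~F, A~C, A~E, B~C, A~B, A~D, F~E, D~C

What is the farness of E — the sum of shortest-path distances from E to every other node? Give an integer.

10

Distances from E: A:1, B:2, C:2, D:2, F:1, G:2.
Sum = 1 + 2 + 2 + 2 + 1 + 2 = 10.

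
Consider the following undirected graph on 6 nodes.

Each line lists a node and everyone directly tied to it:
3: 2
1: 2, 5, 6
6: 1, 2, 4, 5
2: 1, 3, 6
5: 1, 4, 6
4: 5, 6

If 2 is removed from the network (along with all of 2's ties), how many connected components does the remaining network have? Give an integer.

2

Without 2, the remaining ties split the others into: {1, 4, 5, 6}; {3}.
That's 2 separate components.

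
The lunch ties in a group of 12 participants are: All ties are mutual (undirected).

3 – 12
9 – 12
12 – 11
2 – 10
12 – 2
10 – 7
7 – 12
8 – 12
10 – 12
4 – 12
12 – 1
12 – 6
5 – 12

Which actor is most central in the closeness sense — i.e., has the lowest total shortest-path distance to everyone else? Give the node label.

Farness (sum of distances to all others) for each node — 1:21, 2:20, 3:21, 4:21, 5:21, 6:21, 7:20, 8:21, 9:21, 10:19, 11:21, 12:11.
The smallest farness is 11, for 12, so 12 has the highest closeness.

12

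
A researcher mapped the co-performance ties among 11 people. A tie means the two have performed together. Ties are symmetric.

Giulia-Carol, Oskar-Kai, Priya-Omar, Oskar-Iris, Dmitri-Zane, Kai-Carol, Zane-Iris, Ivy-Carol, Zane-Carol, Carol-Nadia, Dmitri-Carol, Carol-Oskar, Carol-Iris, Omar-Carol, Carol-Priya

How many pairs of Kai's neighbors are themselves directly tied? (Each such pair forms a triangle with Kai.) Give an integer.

Kai's neighbors: Carol and Oskar.
Neighbor pairs that are themselves tied: Kai–Carol–Oskar. Each forms one triangle with Kai, for 1 in total.

1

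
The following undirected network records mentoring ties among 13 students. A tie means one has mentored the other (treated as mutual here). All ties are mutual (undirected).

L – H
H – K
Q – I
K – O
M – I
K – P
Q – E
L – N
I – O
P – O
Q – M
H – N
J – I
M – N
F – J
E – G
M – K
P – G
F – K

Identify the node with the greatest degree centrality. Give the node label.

Degrees — E:2, F:2, G:2, H:3, I:4, J:2, K:5, L:2, M:4, N:3, O:3, P:3, Q:3.
The maximum is 5, attained only by K.

K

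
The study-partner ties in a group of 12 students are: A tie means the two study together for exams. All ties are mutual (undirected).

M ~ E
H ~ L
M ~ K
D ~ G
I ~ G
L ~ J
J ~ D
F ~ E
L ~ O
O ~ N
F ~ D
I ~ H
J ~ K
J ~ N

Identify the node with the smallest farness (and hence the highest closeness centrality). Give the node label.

J

Farness (sum of distances to all others) for each node — D:22, E:34, F:28, G:28, H:30, I:32, J:20, K:26, L:24, M:32, N:28, O:32.
The smallest farness is 20, for J, so J has the highest closeness.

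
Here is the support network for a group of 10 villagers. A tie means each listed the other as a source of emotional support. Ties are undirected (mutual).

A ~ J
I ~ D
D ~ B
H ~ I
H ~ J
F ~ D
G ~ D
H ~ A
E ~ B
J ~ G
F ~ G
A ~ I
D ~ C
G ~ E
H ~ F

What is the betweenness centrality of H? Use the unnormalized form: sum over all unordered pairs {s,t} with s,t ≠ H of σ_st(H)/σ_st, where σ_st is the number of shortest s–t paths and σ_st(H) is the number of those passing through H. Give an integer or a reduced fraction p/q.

Pairs whose geodesics pass through H — J–F: 1/2; J–I: 1/2; A–F: 1; F–I: 1/2.
All other pairs contribute 0.
Summing the contributions gives betweenness(H) = 5/2.

5/2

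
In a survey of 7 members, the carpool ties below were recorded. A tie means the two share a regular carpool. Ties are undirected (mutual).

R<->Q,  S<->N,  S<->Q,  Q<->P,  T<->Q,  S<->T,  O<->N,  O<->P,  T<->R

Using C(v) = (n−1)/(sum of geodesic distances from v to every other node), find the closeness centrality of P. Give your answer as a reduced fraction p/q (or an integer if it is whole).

3/5

Distances from P: N:2, O:1, Q:1, R:2, S:2, T:2. Sum = 10.
n = 7, so closeness = 6/10 = 3/5.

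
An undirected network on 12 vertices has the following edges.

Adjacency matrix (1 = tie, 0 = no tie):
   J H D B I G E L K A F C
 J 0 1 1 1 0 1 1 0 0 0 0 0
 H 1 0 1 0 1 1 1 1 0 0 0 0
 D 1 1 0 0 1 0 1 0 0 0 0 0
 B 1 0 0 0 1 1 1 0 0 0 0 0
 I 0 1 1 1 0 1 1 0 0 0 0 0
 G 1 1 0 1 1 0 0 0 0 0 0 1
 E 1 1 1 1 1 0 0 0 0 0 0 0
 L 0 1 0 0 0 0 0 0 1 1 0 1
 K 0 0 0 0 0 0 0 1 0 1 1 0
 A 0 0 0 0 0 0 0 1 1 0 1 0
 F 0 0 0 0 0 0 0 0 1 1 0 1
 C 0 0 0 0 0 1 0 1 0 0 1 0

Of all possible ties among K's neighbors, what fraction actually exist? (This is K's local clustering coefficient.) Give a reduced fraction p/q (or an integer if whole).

K's neighbors: A, F, and L (k = 3).
Possible neighbor pairs: C(3,2) = 3. Edges among them: A–F, A–L → e = 2.
Clustering(K) = 2/3.

2/3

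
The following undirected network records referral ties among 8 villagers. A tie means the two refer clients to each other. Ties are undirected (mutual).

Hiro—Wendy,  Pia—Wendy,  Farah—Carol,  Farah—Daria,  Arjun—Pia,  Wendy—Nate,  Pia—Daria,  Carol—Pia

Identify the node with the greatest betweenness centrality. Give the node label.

Pia

Unnormalized betweenness of each node: Arjun:0, Carol:5/2, Daria:5/2, Farah:1/2, Hiro:0, Nate:0, Pia:31/2, Wendy:11.
Pia has the largest value, 31/2, making it the main broker — the node through which the most shortest paths run.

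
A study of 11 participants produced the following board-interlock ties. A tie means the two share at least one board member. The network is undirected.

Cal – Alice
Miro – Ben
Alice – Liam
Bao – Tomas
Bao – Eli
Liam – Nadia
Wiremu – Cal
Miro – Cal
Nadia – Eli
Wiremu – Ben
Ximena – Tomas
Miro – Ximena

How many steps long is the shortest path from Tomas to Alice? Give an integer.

One shortest route is Tomas – Ximena – Miro – Cal – Alice, which uses 4 edges, and at distance 3 from Tomas we only reach {Ben, Cal, Nadia}, which does not include Alice. So d(Tomas,Alice) = 4.

4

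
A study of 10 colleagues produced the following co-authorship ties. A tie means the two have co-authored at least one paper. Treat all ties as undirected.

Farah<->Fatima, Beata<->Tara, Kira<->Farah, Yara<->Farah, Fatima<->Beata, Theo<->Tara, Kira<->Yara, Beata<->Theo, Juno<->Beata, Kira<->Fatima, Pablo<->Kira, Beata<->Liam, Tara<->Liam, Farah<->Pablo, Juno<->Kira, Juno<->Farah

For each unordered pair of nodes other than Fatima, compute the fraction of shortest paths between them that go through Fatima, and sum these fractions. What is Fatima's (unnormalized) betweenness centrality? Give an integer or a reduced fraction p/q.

8

Pairs whose geodesics pass through Fatima — Liam–Kira: 1/2; Liam–Farah: 1/2; Liam–Pablo: 2/4; Liam–Yara: 2/4; Beata–Kira: 1/2; Beata–Farah: 1/2; Beata–Pablo: 2/4; Beata–Yara: 2/4; Theo–Kira: 1/2; Theo–Farah: 1/2; Theo–Pablo: 2/4; Theo–Yara: 2/4; Tara–Kira: 1/2; Tara–Farah: 1/2 … (+2 more pairs).
All other pairs contribute 0.
Summing the contributions gives betweenness(Fatima) = 8.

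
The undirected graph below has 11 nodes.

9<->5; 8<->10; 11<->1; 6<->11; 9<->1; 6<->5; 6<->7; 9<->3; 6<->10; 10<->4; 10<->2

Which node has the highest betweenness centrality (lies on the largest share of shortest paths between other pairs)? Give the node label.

Unnormalized betweenness of each node: 1:2, 2:0, 3:0, 4:0, 5:12, 6:30, 7:0, 8:0, 9:10, 10:24, 11:6.
6 has the largest value, 30, making it the main broker — the node through which the most shortest paths run.

6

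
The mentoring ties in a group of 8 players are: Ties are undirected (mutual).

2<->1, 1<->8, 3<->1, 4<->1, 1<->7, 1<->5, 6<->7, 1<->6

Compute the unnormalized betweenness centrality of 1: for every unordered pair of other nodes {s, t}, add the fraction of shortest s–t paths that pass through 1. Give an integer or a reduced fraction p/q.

Pairs whose geodesics pass through 1 — 5–4: 1; 5–6: 1; 5–3: 1; 5–7: 1; 5–8: 1; 5–2: 1; 4–6: 1; 4–3: 1; 4–7: 1; 4–8: 1; 4–2: 1; 6–3: 1; 6–8: 1; 6–2: 1 … (+6 more pairs).
All other pairs contribute 0.
Summing the contributions gives betweenness(1) = 20.

20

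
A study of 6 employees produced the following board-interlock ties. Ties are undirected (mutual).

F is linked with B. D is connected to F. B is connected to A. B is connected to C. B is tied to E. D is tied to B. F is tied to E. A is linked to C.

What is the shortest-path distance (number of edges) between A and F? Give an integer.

One shortest route is A – B – F, which uses 2 edges, and A and F are not directly tied, so nothing shorter exists. So d(A,F) = 2.

2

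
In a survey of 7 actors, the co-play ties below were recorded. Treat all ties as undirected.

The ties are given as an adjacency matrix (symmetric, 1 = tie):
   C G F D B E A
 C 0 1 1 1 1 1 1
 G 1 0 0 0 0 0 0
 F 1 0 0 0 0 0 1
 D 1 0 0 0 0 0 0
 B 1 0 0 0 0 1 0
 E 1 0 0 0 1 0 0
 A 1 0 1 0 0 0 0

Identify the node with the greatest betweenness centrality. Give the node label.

Unnormalized betweenness of each node: A:0, B:0, C:13, D:0, E:0, F:0, G:0.
C has the largest value, 13, making it the main broker — the node through which the most shortest paths run.

C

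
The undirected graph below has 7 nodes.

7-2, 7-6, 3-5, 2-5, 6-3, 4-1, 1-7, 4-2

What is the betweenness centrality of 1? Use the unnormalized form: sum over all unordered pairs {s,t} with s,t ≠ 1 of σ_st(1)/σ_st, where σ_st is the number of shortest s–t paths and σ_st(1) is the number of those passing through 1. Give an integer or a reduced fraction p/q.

Pairs whose geodesics pass through 1 — 7–4: 1/2; 6–4: 1/2.
All other pairs contribute 0.
Summing the contributions gives betweenness(1) = 1.

1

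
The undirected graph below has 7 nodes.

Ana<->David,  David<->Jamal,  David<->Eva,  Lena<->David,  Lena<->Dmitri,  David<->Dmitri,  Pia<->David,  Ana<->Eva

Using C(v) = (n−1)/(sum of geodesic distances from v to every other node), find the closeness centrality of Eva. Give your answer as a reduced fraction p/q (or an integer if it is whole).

3/5

Distances from Eva: Ana:1, David:1, Dmitri:2, Jamal:2, Lena:2, Pia:2. Sum = 10.
n = 7, so closeness = 6/10 = 3/5.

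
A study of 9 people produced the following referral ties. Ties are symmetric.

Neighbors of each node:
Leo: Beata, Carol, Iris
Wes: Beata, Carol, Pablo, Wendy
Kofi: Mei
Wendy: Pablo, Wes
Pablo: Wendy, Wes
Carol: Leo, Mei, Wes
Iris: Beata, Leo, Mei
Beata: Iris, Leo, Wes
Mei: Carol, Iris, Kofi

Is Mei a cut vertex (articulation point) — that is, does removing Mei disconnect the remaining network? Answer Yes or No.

Removing Mei leaves {Beata, Carol, Iris, Leo, Pablo, Wendy, and Wes} with no path to {Kofi}, so the network splits into 2 components. Mei is a cut vertex.

Yes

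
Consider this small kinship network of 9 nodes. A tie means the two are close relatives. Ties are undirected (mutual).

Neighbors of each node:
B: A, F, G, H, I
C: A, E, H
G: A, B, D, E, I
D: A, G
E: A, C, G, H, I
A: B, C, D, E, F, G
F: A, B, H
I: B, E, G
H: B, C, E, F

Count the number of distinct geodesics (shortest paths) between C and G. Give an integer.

2

The shortest distance is 2. The length-2 paths are: C–A–G; C–E–G.
That gives 2 distinct shortest paths.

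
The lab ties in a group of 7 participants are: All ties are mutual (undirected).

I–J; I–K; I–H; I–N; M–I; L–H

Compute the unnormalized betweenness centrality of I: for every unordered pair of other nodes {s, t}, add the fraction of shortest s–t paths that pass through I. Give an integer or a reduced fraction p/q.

14

Pairs whose geodesics pass through I — N–J: 1; N–M: 1; N–L: 1; N–K: 1; N–H: 1; J–M: 1; J–L: 1; J–K: 1; J–H: 1; M–L: 1; M–K: 1; M–H: 1; L–K: 1; K–H: 1.
All other pairs contribute 0.
Summing the contributions gives betweenness(I) = 14.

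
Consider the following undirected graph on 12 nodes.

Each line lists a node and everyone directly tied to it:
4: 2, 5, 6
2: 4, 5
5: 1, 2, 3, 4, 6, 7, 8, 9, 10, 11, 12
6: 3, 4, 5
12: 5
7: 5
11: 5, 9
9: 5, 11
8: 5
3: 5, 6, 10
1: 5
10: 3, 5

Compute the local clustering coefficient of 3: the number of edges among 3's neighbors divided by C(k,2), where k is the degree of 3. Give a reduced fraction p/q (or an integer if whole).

3's neighbors: 5, 6, and 10 (k = 3).
Possible neighbor pairs: C(3,2) = 3. Edges among them: 5–6, 5–10 → e = 2.
Clustering(3) = 2/3.

2/3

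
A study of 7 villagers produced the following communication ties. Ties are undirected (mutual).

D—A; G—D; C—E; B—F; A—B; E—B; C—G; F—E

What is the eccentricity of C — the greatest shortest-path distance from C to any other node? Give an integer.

Distances from C: A:3, B:2, D:2, E:1, F:2, G:1.
The largest is 3 (to A), so the eccentricity of C is 3.

3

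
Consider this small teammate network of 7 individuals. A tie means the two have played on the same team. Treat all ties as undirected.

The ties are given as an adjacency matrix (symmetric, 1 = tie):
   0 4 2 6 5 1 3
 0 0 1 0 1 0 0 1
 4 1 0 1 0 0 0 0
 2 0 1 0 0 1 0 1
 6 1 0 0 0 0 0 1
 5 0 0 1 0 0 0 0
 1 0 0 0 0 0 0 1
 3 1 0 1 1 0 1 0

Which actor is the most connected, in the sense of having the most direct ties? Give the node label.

3

Degrees — 0:3, 1:1, 2:3, 3:4, 4:2, 5:1, 6:2.
The maximum is 4, attained only by 3.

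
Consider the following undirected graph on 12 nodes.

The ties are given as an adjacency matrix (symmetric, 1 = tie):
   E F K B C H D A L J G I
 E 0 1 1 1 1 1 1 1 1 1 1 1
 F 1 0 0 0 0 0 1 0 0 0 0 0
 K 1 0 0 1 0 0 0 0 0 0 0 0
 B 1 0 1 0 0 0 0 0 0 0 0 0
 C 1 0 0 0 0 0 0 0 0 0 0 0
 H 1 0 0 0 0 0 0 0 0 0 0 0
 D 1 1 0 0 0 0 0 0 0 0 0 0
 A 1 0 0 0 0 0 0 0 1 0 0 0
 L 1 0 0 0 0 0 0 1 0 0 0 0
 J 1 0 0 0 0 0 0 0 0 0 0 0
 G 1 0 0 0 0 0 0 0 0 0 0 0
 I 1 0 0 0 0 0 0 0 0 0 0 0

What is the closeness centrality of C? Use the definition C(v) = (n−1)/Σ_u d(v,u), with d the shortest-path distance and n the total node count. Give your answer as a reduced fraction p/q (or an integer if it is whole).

11/21

Distances from C: A:2, B:2, D:2, E:1, F:2, G:2, H:2, I:2, J:2, K:2, L:2. Sum = 21.
n = 12, so closeness = 11/21.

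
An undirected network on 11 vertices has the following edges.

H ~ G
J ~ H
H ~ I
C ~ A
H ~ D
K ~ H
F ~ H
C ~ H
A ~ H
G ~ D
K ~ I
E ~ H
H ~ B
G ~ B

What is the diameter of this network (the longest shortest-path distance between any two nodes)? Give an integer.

Eccentricity of each node (its greatest distance to any other): A:2, B:2, C:2, D:2, E:2, F:2, G:2, H:1, I:2, J:2, K:2.
The maximum eccentricity is 2, realized for instance by the pair K–D via K – H – D. So the diameter is 2.

2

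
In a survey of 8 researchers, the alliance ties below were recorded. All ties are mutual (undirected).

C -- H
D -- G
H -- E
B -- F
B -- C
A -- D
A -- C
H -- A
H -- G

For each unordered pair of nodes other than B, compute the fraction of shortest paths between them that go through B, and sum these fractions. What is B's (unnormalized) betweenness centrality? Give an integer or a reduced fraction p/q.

6

Pairs whose geodesics pass through B — H–F: 1; D–F: 1; A–F: 1; G–F: 1; E–F: 1; C–F: 1.
All other pairs contribute 0.
Summing the contributions gives betweenness(B) = 6.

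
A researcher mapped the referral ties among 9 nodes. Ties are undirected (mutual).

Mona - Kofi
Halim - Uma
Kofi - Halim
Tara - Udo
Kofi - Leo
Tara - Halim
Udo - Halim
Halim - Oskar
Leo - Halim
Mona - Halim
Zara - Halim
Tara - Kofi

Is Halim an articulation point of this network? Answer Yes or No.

Yes

Removing Halim leaves {Kofi, Leo, Mona, Tara, and Udo} with no path to {Oskar}, so the network splits into 4 components. Halim is a cut vertex.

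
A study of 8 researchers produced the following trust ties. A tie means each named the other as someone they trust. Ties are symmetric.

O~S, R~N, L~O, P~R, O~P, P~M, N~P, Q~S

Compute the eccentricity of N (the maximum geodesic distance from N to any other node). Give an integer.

Distances from N: L:3, M:2, O:2, P:1, Q:4, R:1, S:3.
The largest is 4 (to Q), so the eccentricity of N is 4.

4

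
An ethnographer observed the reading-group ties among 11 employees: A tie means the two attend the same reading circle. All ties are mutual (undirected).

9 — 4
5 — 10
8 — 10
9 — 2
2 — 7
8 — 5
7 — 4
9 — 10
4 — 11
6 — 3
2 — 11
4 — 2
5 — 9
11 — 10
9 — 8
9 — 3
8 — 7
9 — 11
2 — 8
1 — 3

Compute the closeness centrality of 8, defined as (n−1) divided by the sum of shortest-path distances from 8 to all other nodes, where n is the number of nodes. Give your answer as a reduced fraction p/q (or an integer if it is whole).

10/17

Distances from 8: 1:3, 2:1, 3:2, 4:2, 5:1, 6:3, 7:1, 9:1, 10:1, 11:2. Sum = 17.
n = 11, so closeness = 10/17.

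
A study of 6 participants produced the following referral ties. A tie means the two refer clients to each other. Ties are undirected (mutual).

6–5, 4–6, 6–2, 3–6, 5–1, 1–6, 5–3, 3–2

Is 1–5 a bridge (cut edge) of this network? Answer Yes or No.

Even without that edge, 1 still reaches 5 via 1 – 6 – 5, so the network stays connected. Not a bridge.

No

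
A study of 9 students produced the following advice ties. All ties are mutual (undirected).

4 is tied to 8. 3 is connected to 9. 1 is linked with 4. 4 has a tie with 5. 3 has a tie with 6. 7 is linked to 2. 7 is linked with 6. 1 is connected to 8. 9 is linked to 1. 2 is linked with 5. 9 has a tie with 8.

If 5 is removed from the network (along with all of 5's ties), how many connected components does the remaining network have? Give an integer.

5's neighbors (2 and 4) remain reachable from one another through other ties, so the rest of the network stays in one piece.

1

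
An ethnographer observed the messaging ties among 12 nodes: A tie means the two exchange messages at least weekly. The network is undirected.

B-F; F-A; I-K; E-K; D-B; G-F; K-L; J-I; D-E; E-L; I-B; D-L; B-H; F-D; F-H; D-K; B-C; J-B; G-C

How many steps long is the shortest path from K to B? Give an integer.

2

One shortest route is K – I – B, which uses 2 edges, and K and B are not directly tied, so nothing shorter exists. So d(K,B) = 2.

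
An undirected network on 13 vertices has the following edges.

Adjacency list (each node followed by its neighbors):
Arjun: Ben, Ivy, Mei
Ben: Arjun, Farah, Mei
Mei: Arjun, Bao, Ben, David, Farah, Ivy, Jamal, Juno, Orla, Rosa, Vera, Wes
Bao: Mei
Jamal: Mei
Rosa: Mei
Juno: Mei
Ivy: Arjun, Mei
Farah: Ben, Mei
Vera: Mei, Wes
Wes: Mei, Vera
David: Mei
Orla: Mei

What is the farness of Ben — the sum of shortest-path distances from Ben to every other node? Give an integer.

21

Distances from Ben: Arjun:1, Bao:2, David:2, Farah:1, Ivy:2, Jamal:2, Juno:2, Mei:1, Orla:2, Rosa:2, Vera:2, Wes:2.
Sum = 1 + 2 + 2 + 1 + 2 + 2 + 2 + 1 + 2 + 2 + 2 + 2 = 21.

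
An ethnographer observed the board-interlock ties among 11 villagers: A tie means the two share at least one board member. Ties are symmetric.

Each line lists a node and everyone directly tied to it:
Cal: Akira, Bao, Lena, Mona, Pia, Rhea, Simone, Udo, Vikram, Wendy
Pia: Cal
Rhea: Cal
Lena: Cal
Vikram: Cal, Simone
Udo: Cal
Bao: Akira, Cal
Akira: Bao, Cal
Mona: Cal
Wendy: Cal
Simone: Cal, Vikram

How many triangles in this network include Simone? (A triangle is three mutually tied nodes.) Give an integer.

Simone's neighbors: Cal and Vikram.
Neighbor pairs that are themselves tied: Simone–Cal–Vikram. Each forms one triangle with Simone, for 1 in total.

1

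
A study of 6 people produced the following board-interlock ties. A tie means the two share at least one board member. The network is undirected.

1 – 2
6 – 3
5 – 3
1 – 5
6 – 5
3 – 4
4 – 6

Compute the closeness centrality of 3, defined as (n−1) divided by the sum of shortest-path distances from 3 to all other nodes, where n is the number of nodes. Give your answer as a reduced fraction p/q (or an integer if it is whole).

Distances from 3: 1:2, 2:3, 4:1, 5:1, 6:1. Sum = 8.
n = 6, so closeness = 5/8.

5/8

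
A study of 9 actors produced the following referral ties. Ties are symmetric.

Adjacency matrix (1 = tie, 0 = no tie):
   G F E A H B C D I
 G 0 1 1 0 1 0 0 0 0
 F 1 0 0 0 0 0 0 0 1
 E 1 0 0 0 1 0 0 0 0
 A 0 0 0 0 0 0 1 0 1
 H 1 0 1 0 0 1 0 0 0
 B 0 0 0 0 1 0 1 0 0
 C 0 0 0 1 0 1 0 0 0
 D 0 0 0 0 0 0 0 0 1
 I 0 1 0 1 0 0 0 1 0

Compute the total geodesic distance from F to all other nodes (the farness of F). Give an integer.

16

Distances from F: A:2, B:3, C:3, D:2, E:2, G:1, H:2, I:1.
Sum = 2 + 3 + 3 + 2 + 2 + 1 + 2 + 1 = 16.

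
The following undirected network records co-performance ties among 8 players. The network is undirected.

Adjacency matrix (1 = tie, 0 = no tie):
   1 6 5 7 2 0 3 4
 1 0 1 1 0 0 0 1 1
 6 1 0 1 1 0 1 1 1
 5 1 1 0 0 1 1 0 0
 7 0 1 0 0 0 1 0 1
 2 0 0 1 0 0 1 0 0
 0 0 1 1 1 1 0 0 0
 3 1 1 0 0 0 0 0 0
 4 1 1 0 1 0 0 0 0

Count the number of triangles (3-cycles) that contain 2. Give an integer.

1

2's neighbors: 0 and 5.
Neighbor pairs that are themselves tied: 2–0–5. Each forms one triangle with 2, for 1 in total.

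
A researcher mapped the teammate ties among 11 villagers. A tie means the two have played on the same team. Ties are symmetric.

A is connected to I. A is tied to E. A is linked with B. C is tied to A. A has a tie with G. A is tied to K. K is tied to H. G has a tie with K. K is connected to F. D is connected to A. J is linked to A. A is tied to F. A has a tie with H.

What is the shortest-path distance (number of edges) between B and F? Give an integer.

2

One shortest route is B – A – F, which uses 2 edges, and B and F are not directly tied, so nothing shorter exists. So d(B,F) = 2.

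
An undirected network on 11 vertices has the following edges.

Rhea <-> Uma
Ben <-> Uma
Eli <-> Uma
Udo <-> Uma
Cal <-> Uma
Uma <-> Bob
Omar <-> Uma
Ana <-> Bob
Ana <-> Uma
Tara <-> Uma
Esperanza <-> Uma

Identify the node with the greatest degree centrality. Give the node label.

Uma

Degrees — Ana:2, Ben:1, Bob:2, Cal:1, Eli:1, Esperanza:1, Omar:1, Rhea:1, Tara:1, Udo:1, Uma:10.
The maximum is 10, attained only by Uma.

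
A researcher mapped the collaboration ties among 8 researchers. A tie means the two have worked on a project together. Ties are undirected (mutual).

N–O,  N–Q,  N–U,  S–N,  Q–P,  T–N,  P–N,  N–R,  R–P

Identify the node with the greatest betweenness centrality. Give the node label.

Unnormalized betweenness of each node: N:37/2, O:0, P:1/2, Q:0, R:0, S:0, T:0, U:0.
N has the largest value, 37/2, making it the main broker — the node through which the most shortest paths run.

N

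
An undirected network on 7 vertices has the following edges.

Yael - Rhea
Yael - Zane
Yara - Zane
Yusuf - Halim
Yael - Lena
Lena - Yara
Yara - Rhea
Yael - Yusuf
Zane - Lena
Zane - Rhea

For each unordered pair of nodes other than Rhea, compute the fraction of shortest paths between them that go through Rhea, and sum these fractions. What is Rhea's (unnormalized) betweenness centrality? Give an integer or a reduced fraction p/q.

Pairs whose geodesics pass through Rhea — Yusuf–Yara: 1/3; Halim–Yara: 1/3; Yara–Yael: 1/3.
All other pairs contribute 0.
Summing the contributions gives betweenness(Rhea) = 1.

1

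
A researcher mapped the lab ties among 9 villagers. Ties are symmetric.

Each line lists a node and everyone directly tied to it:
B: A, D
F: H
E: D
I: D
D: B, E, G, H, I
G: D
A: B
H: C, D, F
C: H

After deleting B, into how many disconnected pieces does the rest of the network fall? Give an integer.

2

Without B, the remaining ties split the others into: {C, D, E, F, G, H, I}; {A}.
That's 2 separate components.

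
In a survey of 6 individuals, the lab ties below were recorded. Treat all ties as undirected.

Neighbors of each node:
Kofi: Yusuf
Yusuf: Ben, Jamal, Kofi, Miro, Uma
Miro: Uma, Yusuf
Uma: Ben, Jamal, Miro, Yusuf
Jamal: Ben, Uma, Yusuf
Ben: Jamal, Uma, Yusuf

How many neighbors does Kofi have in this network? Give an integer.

1

Kofi is directly tied to Yusuf. That is 1 neighbor, so the degree of Kofi is 1.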